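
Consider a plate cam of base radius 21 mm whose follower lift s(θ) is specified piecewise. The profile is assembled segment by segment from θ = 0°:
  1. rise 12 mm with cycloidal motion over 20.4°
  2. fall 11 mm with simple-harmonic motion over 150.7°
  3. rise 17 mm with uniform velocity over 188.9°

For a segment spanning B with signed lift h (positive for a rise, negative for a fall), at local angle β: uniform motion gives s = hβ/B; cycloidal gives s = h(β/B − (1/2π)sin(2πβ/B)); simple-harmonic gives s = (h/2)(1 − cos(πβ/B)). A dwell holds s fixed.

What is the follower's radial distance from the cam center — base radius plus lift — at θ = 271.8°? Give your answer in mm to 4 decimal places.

seg 1 [0°–20.4°] cycloidal, h=12: full span → s += 12 → s = 12.0000
seg 2 [20.4°–171.1°] simple-harmonic, h=-11: full span → s += -11 → s = 1.0000
seg 3 [171.1°–360°] uniform, h=17: θ=271.8° here. β=100.7, B=188.9. 17·100.7/188.9 = 9.0625 → s = 10.0625
radial distance = base radius + s = 21 + 10.0625 = 31.0625

31.0625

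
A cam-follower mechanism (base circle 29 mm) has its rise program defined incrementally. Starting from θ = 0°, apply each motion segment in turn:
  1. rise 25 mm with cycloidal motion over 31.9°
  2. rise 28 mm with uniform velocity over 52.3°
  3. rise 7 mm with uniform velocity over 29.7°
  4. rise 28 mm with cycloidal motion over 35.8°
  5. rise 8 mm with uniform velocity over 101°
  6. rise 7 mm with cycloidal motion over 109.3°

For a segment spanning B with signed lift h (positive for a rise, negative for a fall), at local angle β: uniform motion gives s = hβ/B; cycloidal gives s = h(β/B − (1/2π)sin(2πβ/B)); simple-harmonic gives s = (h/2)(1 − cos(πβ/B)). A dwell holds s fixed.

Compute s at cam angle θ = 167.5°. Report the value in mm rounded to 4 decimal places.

seg 1 [0°–31.9°] cycloidal, h=25: full span → s += 25 → s = 25.0000
seg 2 [31.9°–84.2°] uniform, h=28: full span → s += 28 → s = 53.0000
seg 3 [84.2°–113.9°] uniform, h=7: full span → s += 7 → s = 60.0000
seg 4 [113.9°–149.7°] cycloidal, h=28: full span → s += 28 → s = 88.0000
seg 5 [149.7°–250.7°] uniform, h=8: θ=167.5° here. β=17.8, B=101. 8·17.8/101 = 1.4099 → s = 89.4099

89.4099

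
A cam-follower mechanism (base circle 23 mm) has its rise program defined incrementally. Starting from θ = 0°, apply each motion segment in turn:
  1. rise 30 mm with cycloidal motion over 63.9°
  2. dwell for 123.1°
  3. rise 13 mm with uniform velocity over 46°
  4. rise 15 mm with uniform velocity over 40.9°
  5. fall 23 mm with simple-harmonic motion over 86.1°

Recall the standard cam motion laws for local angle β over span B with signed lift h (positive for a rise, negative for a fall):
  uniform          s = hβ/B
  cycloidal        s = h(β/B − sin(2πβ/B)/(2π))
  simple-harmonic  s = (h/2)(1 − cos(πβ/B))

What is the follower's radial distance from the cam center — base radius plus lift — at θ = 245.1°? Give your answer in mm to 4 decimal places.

seg 1 [0°–63.9°] cycloidal, h=30: full span → s += 30 → s = 30.0000
seg 2 [63.9°–187°] dwell: s stays 30.0000
seg 3 [187°–233°] uniform, h=13: full span → s += 13 → s = 43.0000
seg 4 [233°–273.9°] uniform, h=15: θ=245.1° here. β=12.1, B=40.9. 15·12.1/40.9 = 4.4377 → s = 47.4377
radial distance = base radius + s = 23 + 47.4377 = 70.4377

70.4377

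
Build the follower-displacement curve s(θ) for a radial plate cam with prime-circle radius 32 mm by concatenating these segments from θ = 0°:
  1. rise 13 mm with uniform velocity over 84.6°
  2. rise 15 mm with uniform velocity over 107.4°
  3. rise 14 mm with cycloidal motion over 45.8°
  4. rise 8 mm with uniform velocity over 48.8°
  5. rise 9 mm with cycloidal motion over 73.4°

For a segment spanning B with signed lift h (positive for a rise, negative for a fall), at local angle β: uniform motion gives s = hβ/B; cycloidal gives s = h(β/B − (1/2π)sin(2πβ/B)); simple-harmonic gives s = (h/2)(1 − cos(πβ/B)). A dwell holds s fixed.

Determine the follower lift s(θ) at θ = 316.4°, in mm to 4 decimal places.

seg 1 [0°–84.6°] uniform, h=13: full span → s += 13 → s = 13.0000
seg 2 [84.6°–192°] uniform, h=15: full span → s += 15 → s = 28.0000
seg 3 [192°–237.8°] cycloidal, h=14: full span → s += 14 → s = 42.0000
seg 4 [237.8°–286.6°] uniform, h=8: full span → s += 8 → s = 50.0000
seg 5 [286.6°–360°] cycloidal, h=9: θ=316.4° here. β=29.8, B=73.4. 9·(0.4060 − sin(2π·0.4060)/(2π)) = 2.8562 → s = 52.8562

52.8562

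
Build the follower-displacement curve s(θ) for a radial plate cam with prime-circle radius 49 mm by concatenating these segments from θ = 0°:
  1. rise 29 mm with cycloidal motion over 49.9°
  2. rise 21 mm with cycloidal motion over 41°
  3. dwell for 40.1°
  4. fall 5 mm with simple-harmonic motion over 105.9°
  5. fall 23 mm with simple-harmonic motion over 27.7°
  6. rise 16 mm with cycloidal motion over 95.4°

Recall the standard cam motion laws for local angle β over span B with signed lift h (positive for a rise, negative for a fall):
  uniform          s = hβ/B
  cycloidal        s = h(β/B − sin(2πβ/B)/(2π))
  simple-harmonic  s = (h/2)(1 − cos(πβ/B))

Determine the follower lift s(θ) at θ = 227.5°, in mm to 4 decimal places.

seg 1 [0°–49.9°] cycloidal, h=29: full span → s += 29 → s = 29.0000
seg 2 [49.9°–90.9°] cycloidal, h=21: full span → s += 21 → s = 50.0000
seg 3 [90.9°–131°] dwell: s stays 50.0000
seg 4 [131°–236.9°] simple-harmonic, h=-5: θ=227.5° here. β=96.5, B=105.9. -5/2·(1 − cos(π·0.9112)) = -4.9034 → s = 45.0966

45.0966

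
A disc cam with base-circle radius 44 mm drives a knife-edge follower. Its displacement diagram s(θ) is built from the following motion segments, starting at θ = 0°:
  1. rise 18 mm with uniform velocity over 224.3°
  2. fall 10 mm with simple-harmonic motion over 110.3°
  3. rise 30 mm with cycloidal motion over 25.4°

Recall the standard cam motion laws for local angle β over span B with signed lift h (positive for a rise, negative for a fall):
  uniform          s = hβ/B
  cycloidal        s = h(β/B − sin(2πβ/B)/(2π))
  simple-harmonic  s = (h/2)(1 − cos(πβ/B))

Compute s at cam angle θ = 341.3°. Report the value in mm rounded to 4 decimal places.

seg 1 [0°–224.3°] uniform, h=18: full span → s += 18 → s = 18.0000
seg 2 [224.3°–334.6°] simple-harmonic, h=-10: full span → s += -10 → s = 8.0000
seg 3 [334.6°–360°] cycloidal, h=30: θ=341.3° here. β=6.7, B=25.4. 30·(0.2638 − sin(2π·0.2638)/(2π)) = 3.1566 → s = 11.1566

11.1566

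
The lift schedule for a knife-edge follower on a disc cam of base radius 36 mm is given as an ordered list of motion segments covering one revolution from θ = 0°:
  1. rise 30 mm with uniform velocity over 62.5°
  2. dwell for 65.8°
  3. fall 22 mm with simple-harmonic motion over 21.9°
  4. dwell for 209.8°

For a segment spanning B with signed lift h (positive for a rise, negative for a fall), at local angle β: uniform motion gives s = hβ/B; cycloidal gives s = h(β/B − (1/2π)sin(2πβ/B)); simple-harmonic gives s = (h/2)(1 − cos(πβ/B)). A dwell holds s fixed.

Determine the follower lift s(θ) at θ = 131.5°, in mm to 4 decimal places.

seg 1 [0°–62.5°] uniform, h=30: full span → s += 30 → s = 30.0000
seg 2 [62.5°–128.3°] dwell: s stays 30.0000
seg 3 [128.3°–150.2°] simple-harmonic, h=-22: θ=131.5° here. β=3.2, B=21.9. -22/2·(1 − cos(π·0.1461)) = -1.1388 → s = 28.8612

28.8612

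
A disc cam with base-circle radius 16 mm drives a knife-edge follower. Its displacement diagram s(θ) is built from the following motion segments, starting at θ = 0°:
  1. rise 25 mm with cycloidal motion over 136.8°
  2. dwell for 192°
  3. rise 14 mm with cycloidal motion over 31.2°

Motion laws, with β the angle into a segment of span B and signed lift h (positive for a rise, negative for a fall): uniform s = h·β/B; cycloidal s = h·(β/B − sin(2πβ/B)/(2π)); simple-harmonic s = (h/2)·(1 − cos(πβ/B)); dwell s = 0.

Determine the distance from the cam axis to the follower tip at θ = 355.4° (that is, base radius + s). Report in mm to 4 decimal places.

seg 1 [0°–136.8°] cycloidal, h=25: full span → s += 25 → s = 25.0000
seg 2 [136.8°–328.8°] dwell: s stays 25.0000
seg 3 [328.8°–360°] cycloidal, h=14: θ=355.4° here. β=26.6, B=31.2. 14·(0.8526 − sin(2π·0.8526)/(2π)) = 13.7172 → s = 38.7172
radial distance = base radius + s = 16 + 38.7172 = 54.7172

54.7172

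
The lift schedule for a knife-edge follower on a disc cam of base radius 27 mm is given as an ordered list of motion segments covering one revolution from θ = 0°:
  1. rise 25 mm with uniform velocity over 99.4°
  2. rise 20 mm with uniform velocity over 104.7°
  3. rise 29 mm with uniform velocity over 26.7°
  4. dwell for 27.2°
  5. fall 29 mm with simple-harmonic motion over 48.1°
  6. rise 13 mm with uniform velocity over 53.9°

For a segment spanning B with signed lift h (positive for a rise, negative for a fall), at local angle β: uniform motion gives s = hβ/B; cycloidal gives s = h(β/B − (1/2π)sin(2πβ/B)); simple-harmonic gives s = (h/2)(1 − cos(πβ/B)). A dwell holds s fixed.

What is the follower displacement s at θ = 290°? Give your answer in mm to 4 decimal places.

seg 1 [0°–99.4°] uniform, h=25: full span → s += 25 → s = 25.0000
seg 2 [99.4°–204.1°] uniform, h=20: full span → s += 20 → s = 45.0000
seg 3 [204.1°–230.8°] uniform, h=29: full span → s += 29 → s = 74.0000
seg 4 [230.8°–258°] dwell: s stays 74.0000
seg 5 [258°–306.1°] simple-harmonic, h=-29: θ=290° here. β=32, B=48.1. -29/2·(1 − cos(π·0.6653)) = -21.6953 → s = 52.3047

52.3047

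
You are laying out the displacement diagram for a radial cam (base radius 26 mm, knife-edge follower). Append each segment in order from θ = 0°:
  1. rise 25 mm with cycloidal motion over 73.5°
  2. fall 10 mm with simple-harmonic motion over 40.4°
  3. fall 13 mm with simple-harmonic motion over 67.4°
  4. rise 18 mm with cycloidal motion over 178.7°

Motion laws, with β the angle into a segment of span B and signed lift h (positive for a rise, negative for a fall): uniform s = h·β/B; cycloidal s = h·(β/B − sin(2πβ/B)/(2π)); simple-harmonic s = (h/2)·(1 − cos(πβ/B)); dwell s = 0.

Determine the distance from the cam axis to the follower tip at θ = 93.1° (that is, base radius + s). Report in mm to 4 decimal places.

seg 1 [0°–73.5°] cycloidal, h=25: full span → s += 25 → s = 25.0000
seg 2 [73.5°–113.9°] simple-harmonic, h=-10: θ=93.1° here. β=19.6, B=40.4. -10/2·(1 − cos(π·0.4851)) = -4.7668 → s = 20.2332
radial distance = base radius + s = 26 + 20.2332 = 46.2332

46.2332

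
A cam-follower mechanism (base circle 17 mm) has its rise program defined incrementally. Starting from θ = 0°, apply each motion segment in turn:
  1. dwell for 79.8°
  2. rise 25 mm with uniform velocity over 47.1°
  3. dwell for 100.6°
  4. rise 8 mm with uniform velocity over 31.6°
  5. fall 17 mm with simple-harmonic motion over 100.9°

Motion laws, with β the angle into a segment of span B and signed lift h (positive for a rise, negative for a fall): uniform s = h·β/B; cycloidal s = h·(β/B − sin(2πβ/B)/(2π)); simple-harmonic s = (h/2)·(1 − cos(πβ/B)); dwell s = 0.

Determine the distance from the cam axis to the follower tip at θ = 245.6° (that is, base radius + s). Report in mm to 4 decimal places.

seg 1 [0°–79.8°] dwell: s stays 0.0000
seg 2 [79.8°–126.9°] uniform, h=25: full span → s += 25 → s = 25.0000
seg 3 [126.9°–227.5°] dwell: s stays 25.0000
seg 4 [227.5°–259.1°] uniform, h=8: θ=245.6° here. β=18.1, B=31.6. 8·18.1/31.6 = 4.5823 → s = 29.5823
radial distance = base radius + s = 17 + 29.5823 = 46.5823

46.5823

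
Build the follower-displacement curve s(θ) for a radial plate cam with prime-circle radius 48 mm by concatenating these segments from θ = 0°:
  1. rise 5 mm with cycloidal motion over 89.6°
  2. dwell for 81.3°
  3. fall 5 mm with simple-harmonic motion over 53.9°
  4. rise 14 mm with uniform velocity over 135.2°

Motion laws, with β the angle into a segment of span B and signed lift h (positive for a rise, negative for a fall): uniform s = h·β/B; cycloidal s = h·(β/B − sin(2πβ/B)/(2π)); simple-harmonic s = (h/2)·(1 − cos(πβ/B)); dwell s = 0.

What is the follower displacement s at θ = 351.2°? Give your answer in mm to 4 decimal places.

seg 1 [0°–89.6°] cycloidal, h=5: full span → s += 5 → s = 5.0000
seg 2 [89.6°–170.9°] dwell: s stays 5.0000
seg 3 [170.9°–224.8°] simple-harmonic, h=-5: full span → s += -5 → s = 0.0000
seg 4 [224.8°–360°] uniform, h=14: θ=351.2° here. β=126.4, B=135.2. 14·126.4/135.2 = 13.0888 → s = 13.0888

13.0888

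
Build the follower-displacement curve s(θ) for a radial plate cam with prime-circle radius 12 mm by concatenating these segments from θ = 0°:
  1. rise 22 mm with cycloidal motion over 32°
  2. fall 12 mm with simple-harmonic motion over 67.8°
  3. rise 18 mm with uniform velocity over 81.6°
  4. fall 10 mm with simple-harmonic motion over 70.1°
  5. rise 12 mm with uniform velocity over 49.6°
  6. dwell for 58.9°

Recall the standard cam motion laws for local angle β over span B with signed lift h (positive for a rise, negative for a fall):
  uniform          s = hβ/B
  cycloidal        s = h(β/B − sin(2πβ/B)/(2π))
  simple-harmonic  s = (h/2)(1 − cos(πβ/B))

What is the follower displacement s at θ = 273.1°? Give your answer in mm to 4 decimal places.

seg 1 [0°–32°] cycloidal, h=22: full span → s += 22 → s = 22.0000
seg 2 [32°–99.8°] simple-harmonic, h=-12: full span → s += -12 → s = 10.0000
seg 3 [99.8°–181.4°] uniform, h=18: full span → s += 18 → s = 28.0000
seg 4 [181.4°–251.5°] simple-harmonic, h=-10: full span → s += -10 → s = 18.0000
seg 5 [251.5°–301.1°] uniform, h=12: θ=273.1° here. β=21.6, B=49.6. 12·21.6/49.6 = 5.2258 → s = 23.2258

23.2258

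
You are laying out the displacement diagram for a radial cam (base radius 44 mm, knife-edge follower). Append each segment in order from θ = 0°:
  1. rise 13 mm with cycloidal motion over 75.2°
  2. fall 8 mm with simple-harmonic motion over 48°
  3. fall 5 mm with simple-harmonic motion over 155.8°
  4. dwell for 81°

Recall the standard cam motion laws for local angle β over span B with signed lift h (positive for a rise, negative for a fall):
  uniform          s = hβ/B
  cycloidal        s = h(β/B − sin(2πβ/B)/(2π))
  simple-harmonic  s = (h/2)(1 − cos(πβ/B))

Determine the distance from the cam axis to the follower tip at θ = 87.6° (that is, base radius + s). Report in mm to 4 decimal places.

seg 1 [0°–75.2°] cycloidal, h=13: full span → s += 13 → s = 13.0000
seg 2 [75.2°–123.2°] simple-harmonic, h=-8: θ=87.6° here. β=12.4, B=48. -8/2·(1 − cos(π·0.2583)) = -1.2466 → s = 11.7534
radial distance = base radius + s = 44 + 11.7534 = 55.7534

55.7534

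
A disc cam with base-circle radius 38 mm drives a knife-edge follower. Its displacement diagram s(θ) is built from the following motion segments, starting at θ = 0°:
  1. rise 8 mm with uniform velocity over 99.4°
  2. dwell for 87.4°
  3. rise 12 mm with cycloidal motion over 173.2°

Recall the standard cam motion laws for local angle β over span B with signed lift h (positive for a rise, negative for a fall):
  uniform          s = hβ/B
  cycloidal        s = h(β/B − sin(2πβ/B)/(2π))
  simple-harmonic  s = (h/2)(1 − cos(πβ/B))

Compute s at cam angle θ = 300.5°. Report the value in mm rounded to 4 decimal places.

seg 1 [0°–99.4°] uniform, h=8: full span → s += 8 → s = 8.0000
seg 2 [99.4°–186.8°] dwell: s stays 8.0000
seg 3 [186.8°–360°] cycloidal, h=12: θ=300.5° here. β=113.7, B=173.2. 12·(0.6565 − sin(2π·0.6565)/(2π)) = 9.4670 → s = 17.4670

17.4670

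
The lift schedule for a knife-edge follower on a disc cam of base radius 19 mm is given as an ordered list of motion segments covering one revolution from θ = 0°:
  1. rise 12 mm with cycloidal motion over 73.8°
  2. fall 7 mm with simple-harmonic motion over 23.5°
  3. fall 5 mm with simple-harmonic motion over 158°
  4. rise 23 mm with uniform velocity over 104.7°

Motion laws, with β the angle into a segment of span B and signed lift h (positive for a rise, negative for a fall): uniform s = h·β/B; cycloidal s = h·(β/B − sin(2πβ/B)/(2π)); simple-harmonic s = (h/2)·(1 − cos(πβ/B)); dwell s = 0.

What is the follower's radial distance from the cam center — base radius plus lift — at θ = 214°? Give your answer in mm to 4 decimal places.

seg 1 [0°–73.8°] cycloidal, h=12: full span → s += 12 → s = 12.0000
seg 2 [73.8°–97.3°] simple-harmonic, h=-7: full span → s += -7 → s = 5.0000
seg 3 [97.3°–255.3°] simple-harmonic, h=-5: θ=214° here. β=116.7, B=158. -5/2·(1 − cos(π·0.7386)) = -4.2034 → s = 0.7966
radial distance = base radius + s = 19 + 0.7966 = 19.7966

19.7966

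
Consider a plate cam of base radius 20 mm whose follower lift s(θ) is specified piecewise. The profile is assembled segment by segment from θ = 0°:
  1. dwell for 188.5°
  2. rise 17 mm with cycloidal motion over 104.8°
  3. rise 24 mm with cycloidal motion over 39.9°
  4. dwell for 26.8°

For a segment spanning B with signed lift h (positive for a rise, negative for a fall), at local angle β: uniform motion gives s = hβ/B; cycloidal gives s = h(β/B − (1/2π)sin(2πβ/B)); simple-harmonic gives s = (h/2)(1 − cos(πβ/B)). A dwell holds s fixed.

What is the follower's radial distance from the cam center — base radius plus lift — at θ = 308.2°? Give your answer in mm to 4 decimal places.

seg 1 [0°–188.5°] dwell: s stays 0.0000
seg 2 [188.5°–293.3°] cycloidal, h=17: full span → s += 17 → s = 17.0000
seg 3 [293.3°–333.2°] cycloidal, h=24: θ=308.2° here. β=14.9, B=39.9. 24·(0.3734 − sin(2π·0.3734)/(2π)) = 6.2350 → s = 23.2350
radial distance = base radius + s = 20 + 23.2350 = 43.2350

43.2350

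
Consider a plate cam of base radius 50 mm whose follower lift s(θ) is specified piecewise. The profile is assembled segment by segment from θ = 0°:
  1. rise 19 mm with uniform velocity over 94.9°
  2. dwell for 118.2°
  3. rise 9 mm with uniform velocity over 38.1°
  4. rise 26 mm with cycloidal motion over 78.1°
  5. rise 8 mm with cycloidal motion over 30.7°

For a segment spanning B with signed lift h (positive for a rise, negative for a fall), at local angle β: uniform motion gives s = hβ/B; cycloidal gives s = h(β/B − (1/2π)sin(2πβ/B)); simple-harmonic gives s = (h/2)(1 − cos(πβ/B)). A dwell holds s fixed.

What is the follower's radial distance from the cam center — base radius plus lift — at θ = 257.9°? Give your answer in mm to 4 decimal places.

seg 1 [0°–94.9°] uniform, h=19: full span → s += 19 → s = 19.0000
seg 2 [94.9°–213.1°] dwell: s stays 19.0000
seg 3 [213.1°–251.2°] uniform, h=9: full span → s += 9 → s = 28.0000
seg 4 [251.2°–329.3°] cycloidal, h=26: θ=257.9° here. β=6.7, B=78.1. 26·(0.0858 − sin(2π·0.0858)/(2π)) = 0.1064 → s = 28.1064
radial distance = base radius + s = 50 + 28.1064 = 78.1064

78.1064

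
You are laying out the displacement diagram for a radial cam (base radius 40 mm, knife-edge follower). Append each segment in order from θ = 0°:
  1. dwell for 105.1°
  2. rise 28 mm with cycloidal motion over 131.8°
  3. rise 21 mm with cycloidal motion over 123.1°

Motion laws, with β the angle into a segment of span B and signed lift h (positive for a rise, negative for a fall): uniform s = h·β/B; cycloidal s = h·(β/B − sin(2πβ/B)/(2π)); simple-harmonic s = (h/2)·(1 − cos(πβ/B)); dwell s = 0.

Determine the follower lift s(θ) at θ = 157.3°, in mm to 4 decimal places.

seg 1 [0°–105.1°] dwell: s stays 0.0000
seg 2 [105.1°–236.9°] cycloidal, h=28: θ=157.3° here. β=52.2, B=131.8. 28·(0.3961 − sin(2π·0.3961)/(2π)) = 8.3816 → s = 8.3816

8.3816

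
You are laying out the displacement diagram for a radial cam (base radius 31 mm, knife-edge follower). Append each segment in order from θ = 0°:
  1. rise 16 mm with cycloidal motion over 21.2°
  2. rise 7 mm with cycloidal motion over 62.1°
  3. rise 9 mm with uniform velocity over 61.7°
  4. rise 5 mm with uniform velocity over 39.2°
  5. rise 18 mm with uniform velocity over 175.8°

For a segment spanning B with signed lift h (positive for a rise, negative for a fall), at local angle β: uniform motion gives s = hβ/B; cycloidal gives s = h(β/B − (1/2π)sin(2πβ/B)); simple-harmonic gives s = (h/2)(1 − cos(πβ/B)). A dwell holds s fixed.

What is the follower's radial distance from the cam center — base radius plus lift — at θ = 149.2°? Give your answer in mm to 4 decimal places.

seg 1 [0°–21.2°] cycloidal, h=16: full span → s += 16 → s = 16.0000
seg 2 [21.2°–83.3°] cycloidal, h=7: full span → s += 7 → s = 23.0000
seg 3 [83.3°–145°] uniform, h=9: full span → s += 9 → s = 32.0000
seg 4 [145°–184.2°] uniform, h=5: θ=149.2° here. β=4.2, B=39.2. 5·4.2/39.2 = 0.5357 → s = 32.5357
radial distance = base radius + s = 31 + 32.5357 = 63.5357

63.5357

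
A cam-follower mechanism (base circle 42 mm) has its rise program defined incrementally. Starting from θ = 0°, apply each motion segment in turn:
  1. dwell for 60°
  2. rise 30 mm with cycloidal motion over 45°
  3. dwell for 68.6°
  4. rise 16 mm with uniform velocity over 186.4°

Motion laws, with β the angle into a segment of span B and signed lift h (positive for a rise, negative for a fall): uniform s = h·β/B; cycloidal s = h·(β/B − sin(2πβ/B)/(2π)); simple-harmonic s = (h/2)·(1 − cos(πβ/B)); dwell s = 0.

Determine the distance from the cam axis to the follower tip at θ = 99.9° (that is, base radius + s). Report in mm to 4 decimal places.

seg 1 [0°–60°] dwell: s stays 0.0000
seg 2 [60°–105°] cycloidal, h=30: θ=99.9° here. β=39.9, B=45. 30·(0.8867 − sin(2π·0.8867)/(2π)) = 29.7199 → s = 29.7199
radial distance = base radius + s = 42 + 29.7199 = 71.7199

71.7199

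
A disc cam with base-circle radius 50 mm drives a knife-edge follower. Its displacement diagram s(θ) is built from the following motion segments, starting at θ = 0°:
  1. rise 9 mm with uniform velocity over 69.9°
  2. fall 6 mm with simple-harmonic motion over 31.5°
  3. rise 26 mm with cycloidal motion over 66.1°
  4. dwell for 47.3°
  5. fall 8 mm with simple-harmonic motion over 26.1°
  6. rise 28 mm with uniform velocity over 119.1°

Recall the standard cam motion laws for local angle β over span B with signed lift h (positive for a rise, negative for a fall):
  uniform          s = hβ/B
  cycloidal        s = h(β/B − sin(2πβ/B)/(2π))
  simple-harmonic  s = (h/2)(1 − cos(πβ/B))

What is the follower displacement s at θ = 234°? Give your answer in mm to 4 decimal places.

seg 1 [0°–69.9°] uniform, h=9: full span → s += 9 → s = 9.0000
seg 2 [69.9°–101.4°] simple-harmonic, h=-6: full span → s += -6 → s = 3.0000
seg 3 [101.4°–167.5°] cycloidal, h=26: full span → s += 26 → s = 29.0000
seg 4 [167.5°–214.8°] dwell: s stays 29.0000
seg 5 [214.8°–240.9°] simple-harmonic, h=-8: θ=234° here. β=19.2, B=26.1. -8/2·(1 − cos(π·0.7356)) = -6.6979 → s = 22.3021

22.3021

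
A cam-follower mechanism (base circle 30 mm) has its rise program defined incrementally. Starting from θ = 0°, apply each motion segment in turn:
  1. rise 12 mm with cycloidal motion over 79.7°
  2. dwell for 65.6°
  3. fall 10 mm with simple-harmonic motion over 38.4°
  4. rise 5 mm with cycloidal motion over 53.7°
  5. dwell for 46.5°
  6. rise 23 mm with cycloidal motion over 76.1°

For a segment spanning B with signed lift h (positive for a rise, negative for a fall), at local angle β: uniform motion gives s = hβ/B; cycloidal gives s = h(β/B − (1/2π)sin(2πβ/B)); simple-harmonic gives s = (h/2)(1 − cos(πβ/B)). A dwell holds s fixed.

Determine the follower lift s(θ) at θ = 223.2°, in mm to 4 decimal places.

seg 1 [0°–79.7°] cycloidal, h=12: full span → s += 12 → s = 12.0000
seg 2 [79.7°–145.3°] dwell: s stays 12.0000
seg 3 [145.3°–183.7°] simple-harmonic, h=-10: full span → s += -10 → s = 2.0000
seg 4 [183.7°–237.4°] cycloidal, h=5: θ=223.2° here. β=39.5, B=53.7. 5·(0.7356 − sin(2π·0.7356)/(2π)) = 4.4703 → s = 6.4703

6.4703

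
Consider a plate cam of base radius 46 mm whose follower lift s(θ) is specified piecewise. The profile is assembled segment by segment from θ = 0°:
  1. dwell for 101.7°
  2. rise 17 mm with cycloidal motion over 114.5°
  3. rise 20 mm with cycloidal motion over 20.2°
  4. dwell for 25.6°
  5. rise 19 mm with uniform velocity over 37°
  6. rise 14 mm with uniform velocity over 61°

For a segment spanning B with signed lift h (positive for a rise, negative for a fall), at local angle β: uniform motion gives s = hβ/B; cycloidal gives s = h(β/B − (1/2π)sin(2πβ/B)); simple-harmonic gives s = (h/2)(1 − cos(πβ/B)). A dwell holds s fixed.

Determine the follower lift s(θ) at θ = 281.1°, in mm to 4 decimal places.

seg 1 [0°–101.7°] dwell: s stays 0.0000
seg 2 [101.7°–216.2°] cycloidal, h=17: full span → s += 17 → s = 17.0000
seg 3 [216.2°–236.4°] cycloidal, h=20: full span → s += 20 → s = 37.0000
seg 4 [236.4°–262°] dwell: s stays 37.0000
seg 5 [262°–299°] uniform, h=19: θ=281.1° here. β=19.1, B=37. 19·19.1/37 = 9.8081 → s = 46.8081

46.8081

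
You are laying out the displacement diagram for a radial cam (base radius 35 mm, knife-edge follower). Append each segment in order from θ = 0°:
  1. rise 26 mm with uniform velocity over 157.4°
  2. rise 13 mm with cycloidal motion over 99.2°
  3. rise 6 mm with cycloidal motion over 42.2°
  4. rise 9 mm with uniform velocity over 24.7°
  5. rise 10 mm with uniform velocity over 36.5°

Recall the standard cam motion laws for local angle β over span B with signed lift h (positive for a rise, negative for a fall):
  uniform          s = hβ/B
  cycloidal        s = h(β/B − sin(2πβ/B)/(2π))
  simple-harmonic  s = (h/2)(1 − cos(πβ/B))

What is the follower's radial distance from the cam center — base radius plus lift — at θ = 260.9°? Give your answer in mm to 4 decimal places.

seg 1 [0°–157.4°] uniform, h=26: full span → s += 26 → s = 26.0000
seg 2 [157.4°–256.6°] cycloidal, h=13: full span → s += 13 → s = 39.0000
seg 3 [256.6°–298.8°] cycloidal, h=6: θ=260.9° here. β=4.3, B=42.2. 6·(0.1019 − sin(2π·0.1019)/(2π)) = 0.0409 → s = 39.0409
radial distance = base radius + s = 35 + 39.0409 = 74.0409

74.0409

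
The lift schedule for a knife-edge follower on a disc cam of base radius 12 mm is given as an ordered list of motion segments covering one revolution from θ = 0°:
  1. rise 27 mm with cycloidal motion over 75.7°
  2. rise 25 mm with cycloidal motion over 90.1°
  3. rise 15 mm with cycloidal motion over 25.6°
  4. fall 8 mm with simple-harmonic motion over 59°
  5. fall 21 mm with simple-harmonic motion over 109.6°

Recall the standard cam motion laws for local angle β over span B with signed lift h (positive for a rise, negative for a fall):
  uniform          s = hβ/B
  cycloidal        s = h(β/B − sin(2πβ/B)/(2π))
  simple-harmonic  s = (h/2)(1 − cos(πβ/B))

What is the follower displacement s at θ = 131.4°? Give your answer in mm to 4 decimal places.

seg 1 [0°–75.7°] cycloidal, h=27: full span → s += 27 → s = 27.0000
seg 2 [75.7°–165.8°] cycloidal, h=25: θ=131.4° here. β=55.7, B=90.1. 25·(0.6182 − sin(2π·0.6182)/(2π)) = 18.1458 → s = 45.1458

45.1458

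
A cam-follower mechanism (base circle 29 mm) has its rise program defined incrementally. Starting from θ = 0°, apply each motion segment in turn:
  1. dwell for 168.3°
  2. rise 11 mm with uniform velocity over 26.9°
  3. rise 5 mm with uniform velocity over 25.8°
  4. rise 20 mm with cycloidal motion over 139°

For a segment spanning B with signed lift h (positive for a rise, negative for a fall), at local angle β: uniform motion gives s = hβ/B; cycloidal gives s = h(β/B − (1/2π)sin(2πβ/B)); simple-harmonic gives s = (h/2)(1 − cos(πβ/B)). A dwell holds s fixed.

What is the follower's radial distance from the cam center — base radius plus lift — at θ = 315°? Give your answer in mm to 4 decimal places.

seg 1 [0°–168.3°] dwell: s stays 0.0000
seg 2 [168.3°–195.2°] uniform, h=11: full span → s += 11 → s = 11.0000
seg 3 [195.2°–221°] uniform, h=5: full span → s += 5 → s = 16.0000
seg 4 [221°–360°] cycloidal, h=20: θ=315° here. β=94, B=139. 20·(0.6763 − sin(2π·0.6763)/(2π)) = 16.3727 → s = 32.3727
radial distance = base radius + s = 29 + 32.3727 = 61.3727

61.3727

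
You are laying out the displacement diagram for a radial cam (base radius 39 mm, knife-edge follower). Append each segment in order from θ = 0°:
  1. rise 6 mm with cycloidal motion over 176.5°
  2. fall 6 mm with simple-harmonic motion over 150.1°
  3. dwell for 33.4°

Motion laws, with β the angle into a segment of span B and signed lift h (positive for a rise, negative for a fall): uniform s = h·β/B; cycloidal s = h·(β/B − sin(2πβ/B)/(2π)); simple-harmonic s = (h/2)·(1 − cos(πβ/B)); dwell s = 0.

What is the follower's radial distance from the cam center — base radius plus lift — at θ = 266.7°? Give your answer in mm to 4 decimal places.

seg 1 [0°–176.5°] cycloidal, h=6: full span → s += 6 → s = 6.0000
seg 2 [176.5°–326.6°] simple-harmonic, h=-6: θ=266.7° here. β=90.2, B=150.1. -6/2·(1 − cos(π·0.6009)) = -3.9354 → s = 2.0646
radial distance = base radius + s = 39 + 2.0646 = 41.0646

41.0646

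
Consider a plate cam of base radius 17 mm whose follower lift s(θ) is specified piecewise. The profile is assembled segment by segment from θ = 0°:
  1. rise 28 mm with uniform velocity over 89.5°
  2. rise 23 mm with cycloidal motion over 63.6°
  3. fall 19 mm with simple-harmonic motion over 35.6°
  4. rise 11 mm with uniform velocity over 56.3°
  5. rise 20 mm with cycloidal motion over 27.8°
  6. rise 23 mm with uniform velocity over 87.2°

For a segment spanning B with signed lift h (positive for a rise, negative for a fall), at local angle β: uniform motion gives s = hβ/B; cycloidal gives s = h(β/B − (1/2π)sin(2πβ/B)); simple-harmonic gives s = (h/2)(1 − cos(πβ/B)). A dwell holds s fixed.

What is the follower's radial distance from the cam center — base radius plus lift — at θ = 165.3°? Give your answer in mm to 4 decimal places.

seg 1 [0°–89.5°] uniform, h=28: full span → s += 28 → s = 28.0000
seg 2 [89.5°–153.1°] cycloidal, h=23: full span → s += 23 → s = 51.0000
seg 3 [153.1°–188.7°] simple-harmonic, h=-19: θ=165.3° here. β=12.2, B=35.6. -19/2·(1 − cos(π·0.3427)) = -4.9940 → s = 46.0060
radial distance = base radius + s = 17 + 46.0060 = 63.0060

63.0060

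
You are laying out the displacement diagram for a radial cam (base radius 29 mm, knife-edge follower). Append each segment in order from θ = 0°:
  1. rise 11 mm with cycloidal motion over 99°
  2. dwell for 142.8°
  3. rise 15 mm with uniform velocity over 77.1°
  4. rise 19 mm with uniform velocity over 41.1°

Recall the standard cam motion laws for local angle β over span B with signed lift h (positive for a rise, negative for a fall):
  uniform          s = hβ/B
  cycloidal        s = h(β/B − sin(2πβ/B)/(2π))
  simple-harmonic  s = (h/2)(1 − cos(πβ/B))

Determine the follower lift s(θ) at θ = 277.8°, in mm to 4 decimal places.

seg 1 [0°–99°] cycloidal, h=11: full span → s += 11 → s = 11.0000
seg 2 [99°–241.8°] dwell: s stays 11.0000
seg 3 [241.8°–318.9°] uniform, h=15: θ=277.8° here. β=36, B=77.1. 15·36/77.1 = 7.0039 → s = 18.0039

18.0039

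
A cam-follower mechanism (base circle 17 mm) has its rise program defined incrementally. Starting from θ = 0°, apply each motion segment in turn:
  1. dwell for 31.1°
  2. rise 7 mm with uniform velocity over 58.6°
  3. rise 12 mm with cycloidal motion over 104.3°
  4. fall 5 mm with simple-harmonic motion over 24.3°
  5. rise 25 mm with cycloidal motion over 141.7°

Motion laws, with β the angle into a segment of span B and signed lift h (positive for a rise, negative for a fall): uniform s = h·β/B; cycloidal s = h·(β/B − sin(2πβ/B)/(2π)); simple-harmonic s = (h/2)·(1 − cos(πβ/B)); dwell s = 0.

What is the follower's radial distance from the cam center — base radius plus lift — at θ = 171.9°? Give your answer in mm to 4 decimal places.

seg 1 [0°–31.1°] dwell: s stays 0.0000
seg 2 [31.1°–89.7°] uniform, h=7: full span → s += 7 → s = 7.0000
seg 3 [89.7°–194°] cycloidal, h=12: θ=171.9° here. β=82.2, B=104.3. 12·(0.7881 − sin(2π·0.7881)/(2π)) = 11.3127 → s = 18.3127
radial distance = base radius + s = 17 + 18.3127 = 35.3127

35.3127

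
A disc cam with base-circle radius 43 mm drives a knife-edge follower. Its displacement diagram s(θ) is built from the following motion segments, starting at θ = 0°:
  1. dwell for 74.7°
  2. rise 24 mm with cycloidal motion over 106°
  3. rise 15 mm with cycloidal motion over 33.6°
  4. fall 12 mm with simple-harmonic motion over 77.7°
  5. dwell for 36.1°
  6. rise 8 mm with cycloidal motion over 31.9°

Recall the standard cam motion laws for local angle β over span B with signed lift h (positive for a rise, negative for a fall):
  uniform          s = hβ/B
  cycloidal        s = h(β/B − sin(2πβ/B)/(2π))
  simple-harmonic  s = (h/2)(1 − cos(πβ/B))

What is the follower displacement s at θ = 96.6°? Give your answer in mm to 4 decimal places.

seg 1 [0°–74.7°] dwell: s stays 0.0000
seg 2 [74.7°–180.7°] cycloidal, h=24: θ=96.6° here. β=21.9, B=106. 24·(0.2066 − sin(2π·0.2066)/(2π)) = 1.2799 → s = 1.2799

1.2799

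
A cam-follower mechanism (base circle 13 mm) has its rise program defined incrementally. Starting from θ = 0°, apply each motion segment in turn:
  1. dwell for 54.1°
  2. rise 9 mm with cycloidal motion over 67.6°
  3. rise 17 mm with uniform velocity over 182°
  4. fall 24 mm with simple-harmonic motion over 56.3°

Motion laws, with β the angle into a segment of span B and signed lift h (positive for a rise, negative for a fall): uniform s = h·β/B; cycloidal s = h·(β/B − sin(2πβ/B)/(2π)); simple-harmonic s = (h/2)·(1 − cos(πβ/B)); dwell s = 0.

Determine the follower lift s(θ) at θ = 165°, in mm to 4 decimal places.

seg 1 [0°–54.1°] dwell: s stays 0.0000
seg 2 [54.1°–121.7°] cycloidal, h=9: full span → s += 9 → s = 9.0000
seg 3 [121.7°–303.7°] uniform, h=17: θ=165° here. β=43.3, B=182. 17·43.3/182 = 4.0445 → s = 13.0445

13.0445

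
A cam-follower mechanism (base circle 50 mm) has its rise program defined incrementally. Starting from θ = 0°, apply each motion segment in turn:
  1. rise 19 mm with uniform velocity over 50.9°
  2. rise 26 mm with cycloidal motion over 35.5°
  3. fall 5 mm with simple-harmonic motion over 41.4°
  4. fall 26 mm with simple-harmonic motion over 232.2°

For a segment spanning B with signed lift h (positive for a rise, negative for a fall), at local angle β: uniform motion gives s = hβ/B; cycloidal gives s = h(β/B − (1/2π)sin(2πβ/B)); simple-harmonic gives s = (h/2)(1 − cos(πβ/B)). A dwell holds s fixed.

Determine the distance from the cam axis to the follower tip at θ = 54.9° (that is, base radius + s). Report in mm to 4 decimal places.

seg 1 [0°–50.9°] uniform, h=19: full span → s += 19 → s = 19.0000
seg 2 [50.9°–86.4°] cycloidal, h=26: θ=54.9° here. β=4, B=35.5. 26·(0.1127 − sin(2π·0.1127)/(2π)) = 0.2387 → s = 19.2387
radial distance = base radius + s = 50 + 19.2387 = 69.2387

69.2387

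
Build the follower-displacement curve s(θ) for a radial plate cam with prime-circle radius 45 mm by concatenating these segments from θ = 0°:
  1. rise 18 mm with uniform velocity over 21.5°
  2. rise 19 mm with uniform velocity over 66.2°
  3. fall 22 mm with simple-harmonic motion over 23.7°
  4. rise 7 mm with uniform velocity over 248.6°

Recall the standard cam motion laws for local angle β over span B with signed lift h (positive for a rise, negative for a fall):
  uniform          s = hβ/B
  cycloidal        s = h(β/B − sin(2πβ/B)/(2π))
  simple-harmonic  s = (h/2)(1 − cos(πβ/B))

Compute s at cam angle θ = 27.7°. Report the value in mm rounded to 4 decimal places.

seg 1 [0°–21.5°] uniform, h=18: full span → s += 18 → s = 18.0000
seg 2 [21.5°–87.7°] uniform, h=19: θ=27.7° here. β=6.2, B=66.2. 19·6.2/66.2 = 1.7795 → s = 19.7795

19.7795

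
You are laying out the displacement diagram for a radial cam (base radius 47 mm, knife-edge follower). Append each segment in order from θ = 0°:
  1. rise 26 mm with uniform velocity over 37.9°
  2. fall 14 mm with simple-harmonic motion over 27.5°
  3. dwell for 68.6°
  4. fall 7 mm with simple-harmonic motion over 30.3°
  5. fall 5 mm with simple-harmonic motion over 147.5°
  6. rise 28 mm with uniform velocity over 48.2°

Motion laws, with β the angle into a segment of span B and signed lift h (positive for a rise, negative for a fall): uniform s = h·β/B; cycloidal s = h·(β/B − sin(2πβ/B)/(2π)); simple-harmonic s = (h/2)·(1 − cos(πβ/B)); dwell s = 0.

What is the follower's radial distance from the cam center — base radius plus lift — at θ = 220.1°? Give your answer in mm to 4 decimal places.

seg 1 [0°–37.9°] uniform, h=26: full span → s += 26 → s = 26.0000
seg 2 [37.9°–65.4°] simple-harmonic, h=-14: full span → s += -14 → s = 12.0000
seg 3 [65.4°–134°] dwell: s stays 12.0000
seg 4 [134°–164.3°] simple-harmonic, h=-7: full span → s += -7 → s = 5.0000
seg 5 [164.3°–311.8°] simple-harmonic, h=-5: θ=220.1° here. β=55.8, B=147.5. -5/2·(1 − cos(π·0.3783)) = -1.5673 → s = 3.4327
radial distance = base radius + s = 47 + 3.4327 = 50.4327

50.4327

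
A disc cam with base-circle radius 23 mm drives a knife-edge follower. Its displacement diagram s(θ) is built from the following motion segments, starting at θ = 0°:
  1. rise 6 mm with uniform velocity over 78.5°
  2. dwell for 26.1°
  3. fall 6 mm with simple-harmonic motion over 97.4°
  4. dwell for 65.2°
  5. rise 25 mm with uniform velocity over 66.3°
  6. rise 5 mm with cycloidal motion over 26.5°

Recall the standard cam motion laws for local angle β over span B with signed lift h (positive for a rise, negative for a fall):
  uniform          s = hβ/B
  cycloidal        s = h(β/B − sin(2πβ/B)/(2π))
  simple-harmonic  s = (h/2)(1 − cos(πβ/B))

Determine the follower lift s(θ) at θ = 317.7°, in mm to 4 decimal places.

seg 1 [0°–78.5°] uniform, h=6: full span → s += 6 → s = 6.0000
seg 2 [78.5°–104.6°] dwell: s stays 6.0000
seg 3 [104.6°–202°] simple-harmonic, h=-6: full span → s += -6 → s = 0.0000
seg 4 [202°–267.2°] dwell: s stays 0.0000
seg 5 [267.2°–333.5°] uniform, h=25: θ=317.7° here. β=50.5, B=66.3. 25·50.5/66.3 = 19.0422 → s = 19.0422

19.0422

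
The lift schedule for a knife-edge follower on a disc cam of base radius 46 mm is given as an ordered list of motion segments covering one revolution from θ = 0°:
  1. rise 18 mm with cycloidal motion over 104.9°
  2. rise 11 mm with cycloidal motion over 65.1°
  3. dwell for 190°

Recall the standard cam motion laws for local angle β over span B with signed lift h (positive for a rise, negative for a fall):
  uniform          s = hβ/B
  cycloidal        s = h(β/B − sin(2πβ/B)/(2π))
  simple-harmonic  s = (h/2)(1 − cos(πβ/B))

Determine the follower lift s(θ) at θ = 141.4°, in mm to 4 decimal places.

seg 1 [0°–104.9°] cycloidal, h=18: full span → s += 18 → s = 18.0000
seg 2 [104.9°–170°] cycloidal, h=11: θ=141.4° here. β=36.5, B=65.1. 11·(0.5607 − sin(2π·0.5607)/(2π)) = 6.8188 → s = 24.8188

24.8188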